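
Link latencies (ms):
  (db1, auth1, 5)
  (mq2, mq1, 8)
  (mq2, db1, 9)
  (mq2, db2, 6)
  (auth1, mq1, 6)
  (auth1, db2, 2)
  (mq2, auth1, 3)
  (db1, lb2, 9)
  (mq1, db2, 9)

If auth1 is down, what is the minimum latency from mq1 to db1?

17

Routes from mq1 to db1 avoiding auth1:
mq1→db2→mq2→db1: 9 + 6 + 9 = 24
mq1→mq2→db1: 8 + 9 = 17
The minimum is 17 ms.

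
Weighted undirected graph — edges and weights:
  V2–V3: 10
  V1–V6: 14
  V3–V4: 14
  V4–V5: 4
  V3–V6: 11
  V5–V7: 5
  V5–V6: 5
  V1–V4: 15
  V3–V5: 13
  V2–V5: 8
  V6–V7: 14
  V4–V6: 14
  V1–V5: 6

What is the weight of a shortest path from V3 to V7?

18

Comparing a few candidate routes:
V3→V4→V5→V7: 14 + 4 + 5 = 23
V3→V6→V5→V7: 11 + 5 + 5 = 21
V3→V2→V5→V7: 10 + 8 + 5 = 23
V3→V5→V7: 13 + 5 = 18
Shortest: 18.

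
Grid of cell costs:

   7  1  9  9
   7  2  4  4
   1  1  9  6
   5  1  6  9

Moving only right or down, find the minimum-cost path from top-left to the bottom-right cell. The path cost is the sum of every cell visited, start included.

Take r0c0 → r0c1 → r1c1 → r2c1 → r3c1 → r3c2 → r3c3 for a total of 7 + 1 + 2 + 1 + 1 + 6 + 9 = 27.
(Top row then right column would cost 45.)

27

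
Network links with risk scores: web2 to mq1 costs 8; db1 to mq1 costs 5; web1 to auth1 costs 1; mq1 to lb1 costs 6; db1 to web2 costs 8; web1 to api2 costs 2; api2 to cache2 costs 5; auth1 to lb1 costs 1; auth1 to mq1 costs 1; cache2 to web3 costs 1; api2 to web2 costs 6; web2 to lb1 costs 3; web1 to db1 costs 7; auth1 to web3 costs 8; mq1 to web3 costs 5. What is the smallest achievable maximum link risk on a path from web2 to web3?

A few of the web2→web3 routes:
web2 -> lb1 -> auth1 -> web1 -> api2 -> cache2 -> web3: max(3, 1, 1, 2, 5, 1) = 5
web2 -> api2 -> web1 -> auth1 -> mq1 -> web3: max(6, 2, 1, 1, 5) = 6
web2 -> lb1 -> mq1 -> auth1 -> web1 -> api2 -> cache2 -> web3: max(3, 6, 1, 1, 2, 5, 1) = 6
web2 -> lb1 -> mq1 -> web3: max(3, 6, 5) = 6
web2 -> lb1 -> auth1 -> mq1 -> web3: max(3, 1, 1, 5) = 5
web2 -> api2 -> web1 -> auth1 -> lb1 -> mq1 -> web3: max(6, 2, 1, 1, 6, 5) = 6
Smallest bottleneck: 5.

5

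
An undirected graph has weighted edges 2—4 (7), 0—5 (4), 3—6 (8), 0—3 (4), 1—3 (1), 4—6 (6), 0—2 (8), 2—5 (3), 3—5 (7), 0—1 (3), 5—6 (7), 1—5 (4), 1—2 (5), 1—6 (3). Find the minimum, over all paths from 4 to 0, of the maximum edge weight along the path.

6

Checking several routes:
4 - 6 - 1 - 0: max(6, 3, 3) = 6
4 - 6 - 1 - 3 - 0: max(6, 3, 1, 4) = 6
4 - 6 - 1 - 2 - 5 - 0: max(6, 3, 5, 3, 4) = 6
Smallest bottleneck: 6.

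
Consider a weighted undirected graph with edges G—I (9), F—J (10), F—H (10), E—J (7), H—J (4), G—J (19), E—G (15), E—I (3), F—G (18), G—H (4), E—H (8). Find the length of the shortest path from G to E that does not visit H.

Routes from G to E avoiding H:
G - J - E: 19 + 7 = 26
G - F - J - E: 18 + 10 + 7 = 35
G - I - E: 9 + 3 = 12
G - E: 15
Best route has total 12.

12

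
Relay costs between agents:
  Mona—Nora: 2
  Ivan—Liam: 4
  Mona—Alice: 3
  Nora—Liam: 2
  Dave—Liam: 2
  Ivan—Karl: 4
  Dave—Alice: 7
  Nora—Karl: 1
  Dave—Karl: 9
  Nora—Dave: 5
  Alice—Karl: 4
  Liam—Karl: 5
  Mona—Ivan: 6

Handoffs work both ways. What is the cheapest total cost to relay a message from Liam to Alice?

A few of the Liam→Alice routes:
Liam-Dave-Alice: 2 + 7 = 9
Liam-Nora-Mona-Alice: 2 + 2 + 3 = 7
Liam-Karl-Nora-Mona-Alice: 5 + 1 + 2 + 3 = 11
Liam-Karl-Alice: 5 + 4 = 9
Liam-Nora-Karl-Alice: 2 + 1 + 4 = 7
Shortest: 7.

7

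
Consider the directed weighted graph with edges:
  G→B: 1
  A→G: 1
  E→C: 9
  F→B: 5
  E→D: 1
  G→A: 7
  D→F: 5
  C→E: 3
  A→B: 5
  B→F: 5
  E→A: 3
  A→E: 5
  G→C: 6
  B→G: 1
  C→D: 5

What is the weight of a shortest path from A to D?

6

Comparing a few candidate routes:
A -> G -> C -> D: 1 + 6 + 5 = 12
A -> E -> D: 5 + 1 = 6
A -> B -> G -> C -> E -> D: 5 + 1 + 6 + 3 + 1 = 16
A -> G -> C -> E -> D: 1 + 6 + 3 + 1 = 11
Best route has total 6.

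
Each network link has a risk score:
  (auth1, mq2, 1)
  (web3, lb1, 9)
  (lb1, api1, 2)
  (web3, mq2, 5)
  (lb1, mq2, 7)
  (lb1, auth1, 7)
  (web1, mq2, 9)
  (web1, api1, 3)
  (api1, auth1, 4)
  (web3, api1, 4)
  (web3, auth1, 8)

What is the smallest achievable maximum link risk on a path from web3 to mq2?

4

A few of the web3→mq2 routes:
web3→mq2: max(5) = 5
web3→api1→auth1→mq2: max(4, 4, 1) = 4
web3→auth1→lb1→mq2: max(8, 7, 7) = 8
web3→api1→lb1→auth1→mq2: max(4, 2, 7, 1) = 7
web3→api1→auth1→lb1→mq2: max(4, 4, 7, 7) = 7
web3→api1→lb1→mq2: max(4, 2, 7) = 7
Smallest bottleneck: 4.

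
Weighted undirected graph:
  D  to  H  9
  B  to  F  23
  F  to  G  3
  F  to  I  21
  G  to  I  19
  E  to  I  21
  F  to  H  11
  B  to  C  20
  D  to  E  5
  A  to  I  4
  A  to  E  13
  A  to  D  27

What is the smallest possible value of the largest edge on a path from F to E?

11

Checking several routes:
F → I → E: max(21, 21) = 21
F → I → A → E: max(21, 4, 13) = 21
F → G → I → A → E: max(3, 19, 4, 13) = 19
F → H → D → E: max(11, 9, 5) = 11
Best route has worst link 11.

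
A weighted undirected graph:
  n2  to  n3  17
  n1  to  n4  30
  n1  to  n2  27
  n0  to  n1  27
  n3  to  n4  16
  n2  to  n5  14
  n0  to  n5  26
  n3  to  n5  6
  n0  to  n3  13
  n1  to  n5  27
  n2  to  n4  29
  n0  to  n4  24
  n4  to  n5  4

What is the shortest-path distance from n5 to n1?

A few of the n5→n1 routes:
n5-n1: 27
n5-n4-n1: 4 + 30 = 34
n5-n2-n1: 14 + 27 = 41
Best route has total 27.

27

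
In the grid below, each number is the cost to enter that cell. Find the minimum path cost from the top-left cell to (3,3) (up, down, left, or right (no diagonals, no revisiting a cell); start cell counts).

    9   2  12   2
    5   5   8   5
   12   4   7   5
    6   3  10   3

Path (0,0) -> (0,1) -> (1,1) -> (2,1) -> (2,2) -> (2,3) -> (3,3): 9 + 2 + 5 + 4 + 7 + 5 + 3 = 35.

35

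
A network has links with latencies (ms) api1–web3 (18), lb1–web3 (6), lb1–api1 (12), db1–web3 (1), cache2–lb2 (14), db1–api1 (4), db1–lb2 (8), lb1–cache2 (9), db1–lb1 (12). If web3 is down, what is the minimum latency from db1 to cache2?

21

Routes from db1 to cache2 avoiding web3:
db1 → api1 → lb1 → cache2: 4 + 12 + 9 = 25
db1 → lb1 → cache2: 12 + 9 = 21
db1 → lb2 → cache2: 8 + 14 = 22
Shortest: 21 ms.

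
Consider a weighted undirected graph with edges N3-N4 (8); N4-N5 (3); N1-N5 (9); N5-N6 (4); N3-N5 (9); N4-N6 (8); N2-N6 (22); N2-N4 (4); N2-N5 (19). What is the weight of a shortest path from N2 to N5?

7

Checking several routes:
N2-N5: 19
N2-N4-N5: 4 + 3 = 7
N2-N4-N6-N5: 4 + 8 + 4 = 16
N2-N4-N3-N5: 4 + 8 + 9 = 21
N2-N6-N5: 22 + 4 = 26
Shortest: 7.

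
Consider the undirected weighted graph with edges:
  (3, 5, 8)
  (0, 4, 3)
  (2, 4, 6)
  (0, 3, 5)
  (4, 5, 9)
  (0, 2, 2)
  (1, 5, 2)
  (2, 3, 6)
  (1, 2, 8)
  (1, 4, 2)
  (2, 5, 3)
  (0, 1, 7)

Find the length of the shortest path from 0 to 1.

5

Some routes from 0 to 1:
0 - 2 - 5 - 1: 2 + 3 + 2 = 7
0 - 4 - 1: 3 + 2 = 5
0 - 2 - 4 - 1: 2 + 6 + 2 = 10
0 - 1: 7
0 - 2 - 1: 2 + 8 = 10
0 - 4 - 2 - 5 - 1: 3 + 6 + 3 + 2 = 14
Best route has total 5.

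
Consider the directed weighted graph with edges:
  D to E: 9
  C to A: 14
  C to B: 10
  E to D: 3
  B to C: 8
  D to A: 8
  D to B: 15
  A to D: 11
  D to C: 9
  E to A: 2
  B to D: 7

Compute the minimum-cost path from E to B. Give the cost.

Routes from E to B:
E→D→B: 3 + 15 = 18
E→A→D→B: 2 + 11 + 15 = 28
E→D→C→B: 3 + 9 + 10 = 22
E→A→D→C→B: 2 + 11 + 9 + 10 = 32
Shortest: 18.

18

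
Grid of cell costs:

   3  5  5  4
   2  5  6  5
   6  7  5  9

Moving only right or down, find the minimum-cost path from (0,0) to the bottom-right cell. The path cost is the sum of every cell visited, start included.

30

Cheapest: [0,0] → [1,0] → [1,1] → [1,2] → [1,3] → [2,3]
  3 + 2 + 5 + 6 + 5 + 9 = 30
(Top row then right column would cost 31.)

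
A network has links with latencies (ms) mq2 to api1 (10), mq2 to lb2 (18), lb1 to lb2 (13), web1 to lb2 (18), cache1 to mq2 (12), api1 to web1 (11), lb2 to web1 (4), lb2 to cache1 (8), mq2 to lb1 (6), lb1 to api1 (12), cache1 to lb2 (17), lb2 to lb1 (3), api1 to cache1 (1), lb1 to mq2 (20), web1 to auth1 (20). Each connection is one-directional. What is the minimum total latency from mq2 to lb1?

Routes from mq2 to lb1:
mq2 - lb2 - lb1: 18 + 3 = 21
mq2 - lb1: 6
mq2 - api1 - cache1 - lb2 - lb1: 10 + 1 + 17 + 3 = 31
mq2 - api1 - web1 - lb2 - lb1: 10 + 11 + 18 + 3 = 42
Best route has total 6 ms.

6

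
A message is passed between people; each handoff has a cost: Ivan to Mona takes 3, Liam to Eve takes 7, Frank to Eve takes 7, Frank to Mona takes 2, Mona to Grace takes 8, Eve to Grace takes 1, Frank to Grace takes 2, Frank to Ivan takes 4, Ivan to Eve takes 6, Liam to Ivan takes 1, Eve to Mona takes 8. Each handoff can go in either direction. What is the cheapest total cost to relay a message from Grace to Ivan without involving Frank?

A few of the Grace→Ivan routes:
Grace -> Eve -> Ivan: 1 + 6 = 7
Grace -> Eve -> Mona -> Ivan: 1 + 8 + 3 = 12
Grace -> Mona -> Ivan: 8 + 3 = 11
Grace -> Eve -> Liam -> Ivan: 1 + 7 + 1 = 9
Best route has total 7.

7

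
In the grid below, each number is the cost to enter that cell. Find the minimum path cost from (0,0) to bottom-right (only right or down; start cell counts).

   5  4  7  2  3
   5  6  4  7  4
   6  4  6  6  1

26

Best path: [0,0] → [0,1] → [0,2] → [0,3] → [0,4] → [1,4] → [2,4]
Cost: 5 + 4 + 7 + 2 + 3 + 4 + 1 = 26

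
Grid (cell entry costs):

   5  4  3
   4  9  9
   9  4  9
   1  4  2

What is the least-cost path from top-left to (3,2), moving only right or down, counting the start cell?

Cheapest: [0,0] -> [1,0] -> [2,0] -> [3,0] -> [3,1] -> [3,2]
  5 + 4 + 9 + 1 + 4 + 2 = 25

25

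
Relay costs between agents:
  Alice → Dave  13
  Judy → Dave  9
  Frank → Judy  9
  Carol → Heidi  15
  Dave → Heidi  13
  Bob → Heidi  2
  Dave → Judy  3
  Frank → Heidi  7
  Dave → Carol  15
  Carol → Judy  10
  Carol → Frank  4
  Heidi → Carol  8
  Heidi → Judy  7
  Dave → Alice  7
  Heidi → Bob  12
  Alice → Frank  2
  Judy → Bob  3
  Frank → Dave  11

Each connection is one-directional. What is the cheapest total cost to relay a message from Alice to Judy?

11

Some routes from Alice to Judy:
Alice → Frank → Dave → Judy: 2 + 11 + 3 = 16
Alice → Frank → Judy: 2 + 9 = 11
Alice → Frank → Heidi → Judy: 2 + 7 + 7 = 16
Alice → Frank → Heidi → Carol → Judy: 2 + 7 + 8 + 10 = 27
Alice → Dave → Judy: 13 + 3 = 16
Shortest: 11.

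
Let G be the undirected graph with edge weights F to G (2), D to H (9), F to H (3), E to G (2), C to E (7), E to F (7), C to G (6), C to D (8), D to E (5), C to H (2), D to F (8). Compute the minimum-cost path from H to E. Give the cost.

Some routes from H to E:
H→F→G→E: 3 + 2 + 2 = 7
H→C→E: 2 + 7 = 9
H→C→G→E: 2 + 6 + 2 = 10
H→D→E: 9 + 5 = 14
H→F→E: 3 + 7 = 10
Best route has total 7.

7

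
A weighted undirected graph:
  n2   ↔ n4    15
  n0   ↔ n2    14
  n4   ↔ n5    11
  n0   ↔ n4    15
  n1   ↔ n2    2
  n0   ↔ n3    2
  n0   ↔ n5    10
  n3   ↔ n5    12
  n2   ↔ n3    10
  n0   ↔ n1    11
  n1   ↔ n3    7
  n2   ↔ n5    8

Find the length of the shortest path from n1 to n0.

Comparing a few candidate routes:
n1 -> n3 -> n0: 7 + 2 = 9
n1 -> n2 -> n3 -> n0: 2 + 10 + 2 = 14
n1 -> n0: 11
The minimum is 9.

9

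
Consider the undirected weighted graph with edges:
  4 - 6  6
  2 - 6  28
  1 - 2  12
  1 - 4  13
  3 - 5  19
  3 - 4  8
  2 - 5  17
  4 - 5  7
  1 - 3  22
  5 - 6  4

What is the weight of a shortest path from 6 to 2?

A few of the 6→2 routes:
6-5-2: 4 + 17 = 21
6-4-5-2: 6 + 7 + 17 = 30
6-2: 28
Best route has total 21.

21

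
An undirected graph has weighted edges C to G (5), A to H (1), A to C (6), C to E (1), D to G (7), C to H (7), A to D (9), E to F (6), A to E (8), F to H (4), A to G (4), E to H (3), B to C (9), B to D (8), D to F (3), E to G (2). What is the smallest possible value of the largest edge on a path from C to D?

Some routes from C to D:
C -> E -> G -> A -> H -> F -> D: max(1, 2, 4, 1, 4, 3) = 4
C -> E -> H -> F -> D: max(1, 3, 4, 3) = 4
C -> G -> A -> H -> F -> D: max(5, 4, 1, 4, 3) = 5
Smallest bottleneck: 4.

4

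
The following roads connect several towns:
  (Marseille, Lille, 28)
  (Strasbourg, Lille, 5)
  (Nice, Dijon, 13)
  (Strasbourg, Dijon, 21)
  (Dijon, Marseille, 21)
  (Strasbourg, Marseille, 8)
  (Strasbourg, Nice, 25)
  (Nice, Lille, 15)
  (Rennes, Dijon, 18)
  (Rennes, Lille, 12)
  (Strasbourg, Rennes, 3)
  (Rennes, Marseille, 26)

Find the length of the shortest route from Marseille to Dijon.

Checking several routes:
Marseille -> Dijon: 21
Marseille -> Strasbourg -> Rennes -> Dijon: 8 + 3 + 18 = 29
Marseille -> Strasbourg -> Dijon: 8 + 21 = 29
Marseille -> Strasbourg -> Lille -> Rennes -> Dijon: 8 + 5 + 12 + 18 = 43
Marseille -> Strasbourg -> Lille -> Nice -> Dijon: 8 + 5 + 15 + 13 = 41
Best route has total 21.

21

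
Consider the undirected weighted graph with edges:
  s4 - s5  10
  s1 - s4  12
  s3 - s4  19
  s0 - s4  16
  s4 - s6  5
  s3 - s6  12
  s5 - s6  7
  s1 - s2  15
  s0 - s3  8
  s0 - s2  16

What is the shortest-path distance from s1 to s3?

29

A few of the s1→s3 routes:
s1 -> s4 -> s6 -> s3: 12 + 5 + 12 = 29
s1 -> s2 -> s0 -> s3: 15 + 16 + 8 = 39
s1 -> s4 -> s0 -> s3: 12 + 16 + 8 = 36
s1 -> s4 -> s5 -> s6 -> s3: 12 + 10 + 7 + 12 = 41
s1 -> s4 -> s3: 12 + 19 = 31
Best route has total 29.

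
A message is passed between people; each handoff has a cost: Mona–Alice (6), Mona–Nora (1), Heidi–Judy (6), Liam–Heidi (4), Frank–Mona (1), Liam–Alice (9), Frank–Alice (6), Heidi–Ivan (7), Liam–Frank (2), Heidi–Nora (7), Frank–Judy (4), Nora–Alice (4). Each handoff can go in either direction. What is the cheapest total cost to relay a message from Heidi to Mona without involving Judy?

7

A few of the Heidi→Mona routes:
Heidi → Nora → Mona: 7 + 1 = 8
Heidi → Liam → Frank → Alice → Nora → Mona: 4 + 2 + 6 + 4 + 1 = 17
Heidi → Liam → Frank → Mona: 4 + 2 + 1 = 7
Shortest: 7.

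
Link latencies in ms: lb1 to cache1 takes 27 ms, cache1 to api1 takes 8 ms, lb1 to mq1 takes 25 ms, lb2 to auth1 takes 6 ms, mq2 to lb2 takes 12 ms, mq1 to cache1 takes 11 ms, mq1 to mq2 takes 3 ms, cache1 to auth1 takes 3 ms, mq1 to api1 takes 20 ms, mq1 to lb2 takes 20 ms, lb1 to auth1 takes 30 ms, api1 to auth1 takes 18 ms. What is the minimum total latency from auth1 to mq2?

Comparing a few candidate routes:
auth1-cache1-mq1-mq2: 3 + 11 + 3 = 17
auth1-api1-mq1-mq2: 18 + 20 + 3 = 41
auth1-cache1-api1-mq1-mq2: 3 + 8 + 20 + 3 = 34
auth1-api1-cache1-mq1-mq2: 18 + 8 + 11 + 3 = 40
auth1-lb2-mq1-mq2: 6 + 20 + 3 = 29
auth1-lb2-mq2: 6 + 12 = 18
Shortest: 17 ms.

17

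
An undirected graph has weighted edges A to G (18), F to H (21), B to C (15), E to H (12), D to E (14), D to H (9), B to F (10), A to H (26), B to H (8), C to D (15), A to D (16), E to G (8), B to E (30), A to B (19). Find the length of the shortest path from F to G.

Checking several routes:
F -> B -> H -> E -> G: 10 + 8 + 12 + 8 = 38
F -> H -> E -> G: 21 + 12 + 8 = 41
F -> B -> A -> G: 10 + 19 + 18 = 47
F -> B -> E -> G: 10 + 30 + 8 = 48
F -> B -> H -> D -> E -> G: 10 + 8 + 9 + 14 + 8 = 49
The minimum is 38.

38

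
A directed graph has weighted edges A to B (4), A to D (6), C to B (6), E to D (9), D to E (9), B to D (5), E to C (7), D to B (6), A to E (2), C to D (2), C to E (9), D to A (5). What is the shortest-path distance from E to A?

14

Paths from E to A:
E - C - D - A: 7 + 2 + 5 = 14
E - C - B - D - A: 7 + 6 + 5 + 5 = 23
E - D - A: 9 + 5 = 14
Best route has total 14.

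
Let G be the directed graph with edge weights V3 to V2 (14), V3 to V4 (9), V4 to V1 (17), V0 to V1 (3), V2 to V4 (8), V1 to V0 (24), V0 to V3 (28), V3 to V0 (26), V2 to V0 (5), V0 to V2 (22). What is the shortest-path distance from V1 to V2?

46

Routes from V1 to V2:
V1 -> V0 -> V3 -> V2: 24 + 28 + 14 = 66
V1 -> V0 -> V2: 24 + 22 = 46
Shortest: 46.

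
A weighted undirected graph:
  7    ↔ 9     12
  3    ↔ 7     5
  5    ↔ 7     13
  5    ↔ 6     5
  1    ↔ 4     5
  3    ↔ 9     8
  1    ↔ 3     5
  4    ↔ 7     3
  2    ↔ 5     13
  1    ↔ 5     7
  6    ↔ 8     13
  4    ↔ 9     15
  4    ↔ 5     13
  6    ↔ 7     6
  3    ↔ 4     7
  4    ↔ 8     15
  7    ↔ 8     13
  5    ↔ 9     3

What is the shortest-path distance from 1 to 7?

Some routes from 1 to 7:
1-4-7: 5 + 3 = 8
1-3-4-7: 5 + 7 + 3 = 15
1-3-7: 5 + 5 = 10
Best route has total 8.

8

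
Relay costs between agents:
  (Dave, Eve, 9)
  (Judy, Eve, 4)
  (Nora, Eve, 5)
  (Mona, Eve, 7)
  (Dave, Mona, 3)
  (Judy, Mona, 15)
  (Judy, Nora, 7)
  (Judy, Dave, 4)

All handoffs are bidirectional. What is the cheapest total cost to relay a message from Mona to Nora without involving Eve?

14

Routes from Mona to Nora avoiding Eve:
Mona -> Judy -> Nora: 15 + 7 = 22
Mona -> Dave -> Judy -> Nora: 3 + 4 + 7 = 14
The minimum is 14.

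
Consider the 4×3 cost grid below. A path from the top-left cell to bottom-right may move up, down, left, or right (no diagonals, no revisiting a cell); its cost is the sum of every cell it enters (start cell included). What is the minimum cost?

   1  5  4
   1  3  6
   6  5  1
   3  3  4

15

Best path: (0,0) → (1,0) → (1,1) → (2,1) → (2,2) → (3,2)
Cost: 1 + 1 + 3 + 5 + 1 + 4 = 15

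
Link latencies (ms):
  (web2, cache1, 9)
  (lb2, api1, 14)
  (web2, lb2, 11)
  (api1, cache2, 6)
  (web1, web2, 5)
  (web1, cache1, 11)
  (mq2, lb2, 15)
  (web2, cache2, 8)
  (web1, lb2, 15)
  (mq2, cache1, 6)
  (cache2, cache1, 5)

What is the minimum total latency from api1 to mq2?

Comparing a few candidate routes:
api1→lb2→mq2: 14 + 15 = 29
api1→cache2→cache1→mq2: 6 + 5 + 6 = 17
api1→cache2→web2→cache1→mq2: 6 + 8 + 9 + 6 = 29
Best route has total 17 ms.

17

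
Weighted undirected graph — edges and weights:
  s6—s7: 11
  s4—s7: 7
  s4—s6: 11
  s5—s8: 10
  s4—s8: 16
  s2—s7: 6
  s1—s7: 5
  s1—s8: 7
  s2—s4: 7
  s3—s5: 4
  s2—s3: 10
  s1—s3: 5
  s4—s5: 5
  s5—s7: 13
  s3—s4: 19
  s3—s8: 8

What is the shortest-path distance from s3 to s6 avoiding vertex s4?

Some routes from s3 to s6 avoiding s4:
s3-s1-s7-s6: 5 + 5 + 11 = 21
s3-s2-s7-s6: 10 + 6 + 11 = 27
s3-s5-s7-s6: 4 + 13 + 11 = 28
Shortest: 21.

21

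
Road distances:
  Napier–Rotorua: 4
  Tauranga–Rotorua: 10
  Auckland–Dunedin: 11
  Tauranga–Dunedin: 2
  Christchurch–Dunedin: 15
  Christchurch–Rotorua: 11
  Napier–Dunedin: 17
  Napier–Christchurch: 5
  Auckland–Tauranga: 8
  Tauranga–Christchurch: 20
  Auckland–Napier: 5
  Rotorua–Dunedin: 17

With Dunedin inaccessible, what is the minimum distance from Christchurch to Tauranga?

A few of the Christchurch→Tauranga routes:
Christchurch-Tauranga: 20
Christchurch-Napier-Auckland-Tauranga: 5 + 5 + 8 = 18
Christchurch-Napier-Rotorua-Tauranga: 5 + 4 + 10 = 19
Shortest: 18.

18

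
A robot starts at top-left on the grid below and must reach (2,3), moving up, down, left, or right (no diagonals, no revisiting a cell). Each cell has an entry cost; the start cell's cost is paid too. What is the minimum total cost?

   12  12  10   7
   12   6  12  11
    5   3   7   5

Path (0,0) -> (1,0) -> (2,0) -> (2,1) -> (2,2) -> (2,3): 12 + 12 + 5 + 3 + 7 + 5 = 44.

44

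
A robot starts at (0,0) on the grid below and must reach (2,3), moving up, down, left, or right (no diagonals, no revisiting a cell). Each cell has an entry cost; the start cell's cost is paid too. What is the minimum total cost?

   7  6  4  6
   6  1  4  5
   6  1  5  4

Path [0,0] [0,1] [1,1] [2,1] [2,2] [2,3]: 7 + 6 + 1 + 1 + 5 + 4 = 24.

24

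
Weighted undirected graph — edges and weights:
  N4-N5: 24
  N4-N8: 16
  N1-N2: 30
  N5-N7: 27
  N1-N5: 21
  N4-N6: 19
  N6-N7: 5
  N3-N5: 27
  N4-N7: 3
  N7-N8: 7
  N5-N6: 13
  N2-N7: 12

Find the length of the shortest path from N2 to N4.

A few of the N2→N4 routes:
N2-N7-N6-N4: 12 + 5 + 19 = 36
N2-N7-N8-N4: 12 + 7 + 16 = 35
N2-N7-N4: 12 + 3 = 15
Shortest: 15.

15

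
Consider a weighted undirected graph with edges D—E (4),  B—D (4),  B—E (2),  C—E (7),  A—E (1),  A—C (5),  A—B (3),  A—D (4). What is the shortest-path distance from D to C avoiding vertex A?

Routes from D to C avoiding A:
D→E→C: 4 + 7 = 11
D→B→E→C: 4 + 2 + 7 = 13
The minimum is 11.

11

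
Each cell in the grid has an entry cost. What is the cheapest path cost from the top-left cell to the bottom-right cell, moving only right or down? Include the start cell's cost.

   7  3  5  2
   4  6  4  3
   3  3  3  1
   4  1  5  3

24

One optimal route is (0,0) -> (0,1) -> (0,2) -> (0,3) -> (1,3) -> (2,3) -> (3,3).
Its cost is 7 + 3 + 5 + 2 + 3 + 1 + 3 = 24.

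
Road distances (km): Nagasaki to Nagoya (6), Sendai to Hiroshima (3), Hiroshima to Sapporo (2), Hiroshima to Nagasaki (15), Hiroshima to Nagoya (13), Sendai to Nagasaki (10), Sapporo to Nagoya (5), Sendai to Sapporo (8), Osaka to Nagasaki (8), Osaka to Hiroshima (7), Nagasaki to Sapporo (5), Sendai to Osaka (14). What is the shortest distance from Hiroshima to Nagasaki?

Some routes from Hiroshima to Nagasaki:
Hiroshima - Nagasaki: 15
Hiroshima - Sapporo - Nagoya - Nagasaki: 2 + 5 + 6 = 13
Hiroshima - Sapporo - Nagasaki: 2 + 5 = 7
Hiroshima - Sendai - Nagasaki: 3 + 10 = 13
The minimum is 7 km.

7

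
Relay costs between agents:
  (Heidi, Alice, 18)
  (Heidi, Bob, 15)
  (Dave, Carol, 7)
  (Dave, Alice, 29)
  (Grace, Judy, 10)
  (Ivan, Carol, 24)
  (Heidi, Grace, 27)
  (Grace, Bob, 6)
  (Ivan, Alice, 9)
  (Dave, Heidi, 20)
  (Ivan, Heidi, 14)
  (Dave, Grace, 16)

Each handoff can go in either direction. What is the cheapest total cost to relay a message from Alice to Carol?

33

Comparing a few candidate routes:
Alice-Ivan-Carol: 9 + 24 = 33
Alice-Heidi-Dave-Carol: 18 + 20 + 7 = 45
Alice-Dave-Carol: 29 + 7 = 36
Alice-Ivan-Heidi-Dave-Carol: 9 + 14 + 20 + 7 = 50
The minimum is 33.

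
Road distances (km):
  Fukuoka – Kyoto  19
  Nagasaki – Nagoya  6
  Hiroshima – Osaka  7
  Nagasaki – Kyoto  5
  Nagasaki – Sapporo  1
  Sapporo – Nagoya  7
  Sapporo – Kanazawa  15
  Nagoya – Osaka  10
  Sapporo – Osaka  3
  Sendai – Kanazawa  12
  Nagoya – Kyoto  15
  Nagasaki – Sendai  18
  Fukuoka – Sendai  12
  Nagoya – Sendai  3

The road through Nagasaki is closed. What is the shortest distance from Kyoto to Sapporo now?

22

A few of the Kyoto→Sapporo routes:
Kyoto -> Fukuoka -> Sendai -> Nagoya -> Sapporo: 19 + 12 + 3 + 7 = 41
Kyoto -> Nagoya -> Sapporo: 15 + 7 = 22
Kyoto -> Nagoya -> Osaka -> Sapporo: 15 + 10 + 3 = 28
Kyoto -> Nagoya -> Sendai -> Kanazawa -> Sapporo: 15 + 3 + 12 + 15 = 45
The minimum is 22 km.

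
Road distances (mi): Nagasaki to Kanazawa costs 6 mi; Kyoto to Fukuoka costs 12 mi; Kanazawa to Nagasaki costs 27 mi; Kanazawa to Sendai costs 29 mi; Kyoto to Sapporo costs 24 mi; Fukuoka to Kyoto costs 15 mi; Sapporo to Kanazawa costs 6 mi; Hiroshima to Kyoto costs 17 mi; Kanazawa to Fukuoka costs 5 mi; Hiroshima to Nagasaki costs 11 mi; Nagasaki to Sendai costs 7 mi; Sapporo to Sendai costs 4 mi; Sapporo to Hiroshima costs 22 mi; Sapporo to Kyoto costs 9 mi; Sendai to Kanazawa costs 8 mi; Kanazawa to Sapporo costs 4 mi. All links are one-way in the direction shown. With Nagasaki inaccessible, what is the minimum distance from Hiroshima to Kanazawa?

47

Candidate routes:
Hiroshima→Kyoto→Sapporo→Sendai→Kanazawa: 17 + 24 + 4 + 8 = 53
Hiroshima→Kyoto→Sapporo→Kanazawa: 17 + 24 + 6 = 47
Best route has total 47 mi.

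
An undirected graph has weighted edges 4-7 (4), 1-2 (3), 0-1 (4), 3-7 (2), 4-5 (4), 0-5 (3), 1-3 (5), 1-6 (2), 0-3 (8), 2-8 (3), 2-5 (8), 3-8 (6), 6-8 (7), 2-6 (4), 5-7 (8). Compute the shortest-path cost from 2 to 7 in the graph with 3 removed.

Some routes from 2 to 7 avoiding 3:
2 → 6 → 1 → 0 → 5 → 4 → 7: 4 + 2 + 4 + 3 + 4 + 4 = 21
2 → 5 → 7: 8 + 8 = 16
2 → 5 → 4 → 7: 8 + 4 + 4 = 16
2 → 1 → 0 → 5 → 7: 3 + 4 + 3 + 8 = 18
2 → 6 → 1 → 0 → 5 → 7: 4 + 2 + 4 + 3 + 8 = 21
2 → 1 → 0 → 5 → 4 → 7: 3 + 4 + 3 + 4 + 4 = 18
Best route has total 16.

16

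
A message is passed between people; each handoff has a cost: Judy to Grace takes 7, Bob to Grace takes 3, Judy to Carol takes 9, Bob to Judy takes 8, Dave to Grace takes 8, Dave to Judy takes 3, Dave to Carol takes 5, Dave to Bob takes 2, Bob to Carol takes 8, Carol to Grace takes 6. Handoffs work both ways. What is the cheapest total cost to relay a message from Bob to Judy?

5

A few of the Bob→Judy routes:
Bob→Carol→Dave→Judy: 8 + 5 + 3 = 16
Bob→Judy: 8
Bob→Grace→Judy: 3 + 7 = 10
Bob→Dave→Carol→Judy: 2 + 5 + 9 = 16
Bob→Grace→Dave→Judy: 3 + 8 + 3 = 14
Bob→Dave→Judy: 2 + 3 = 5
Best route has total 5.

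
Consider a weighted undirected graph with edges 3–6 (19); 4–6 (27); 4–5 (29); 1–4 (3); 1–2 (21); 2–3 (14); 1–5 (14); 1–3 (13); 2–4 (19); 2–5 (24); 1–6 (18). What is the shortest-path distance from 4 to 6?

Checking several routes:
4 → 1 → 3 → 6: 3 + 13 + 19 = 35
4 → 1 → 2 → 3 → 6: 3 + 21 + 14 + 19 = 57
4 → 2 → 3 → 6: 19 + 14 + 19 = 52
4 → 1 → 6: 3 + 18 = 21
4 → 6: 27
Best route has total 21.

21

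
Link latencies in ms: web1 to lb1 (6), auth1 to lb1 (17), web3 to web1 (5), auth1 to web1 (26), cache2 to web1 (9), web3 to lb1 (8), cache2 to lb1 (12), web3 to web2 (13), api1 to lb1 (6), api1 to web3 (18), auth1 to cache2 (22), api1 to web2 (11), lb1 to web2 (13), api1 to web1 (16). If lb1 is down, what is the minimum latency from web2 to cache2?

27

Comparing a few candidate routes:
web2 - api1 - web3 - web1 - cache2: 11 + 18 + 5 + 9 = 43
web2 - api1 - web1 - cache2: 11 + 16 + 9 = 36
web2 - web3 - web1 - cache2: 13 + 5 + 9 = 27
The minimum is 27 ms.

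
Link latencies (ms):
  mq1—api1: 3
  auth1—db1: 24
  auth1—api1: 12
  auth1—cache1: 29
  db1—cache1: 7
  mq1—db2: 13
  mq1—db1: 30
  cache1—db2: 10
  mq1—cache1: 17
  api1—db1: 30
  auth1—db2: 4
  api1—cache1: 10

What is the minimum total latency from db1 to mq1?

Some routes from db1 to mq1:
db1 - mq1: 30
db1 - cache1 - mq1: 7 + 17 = 24
db1 - cache1 - api1 - mq1: 7 + 10 + 3 = 20
The minimum is 20 ms.

20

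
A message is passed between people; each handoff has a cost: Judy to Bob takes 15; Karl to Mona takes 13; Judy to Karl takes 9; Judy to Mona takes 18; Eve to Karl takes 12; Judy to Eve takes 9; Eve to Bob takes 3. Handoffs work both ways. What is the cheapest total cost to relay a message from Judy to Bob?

12

Candidate routes:
Judy→Mona→Karl→Eve→Bob: 18 + 13 + 12 + 3 = 46
Judy→Karl→Eve→Bob: 9 + 12 + 3 = 24
Judy→Eve→Bob: 9 + 3 = 12
Judy→Bob: 15
Shortest: 12.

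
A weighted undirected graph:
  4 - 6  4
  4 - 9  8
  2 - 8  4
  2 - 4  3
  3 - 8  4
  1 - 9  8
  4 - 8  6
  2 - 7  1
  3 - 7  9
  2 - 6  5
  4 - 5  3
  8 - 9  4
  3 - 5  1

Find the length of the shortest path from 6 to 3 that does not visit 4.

13

Routes from 6 to 3 avoiding 4:
6→2→8→3: 5 + 4 + 4 = 13
6→2→7→3: 5 + 1 + 9 = 15
The minimum is 13.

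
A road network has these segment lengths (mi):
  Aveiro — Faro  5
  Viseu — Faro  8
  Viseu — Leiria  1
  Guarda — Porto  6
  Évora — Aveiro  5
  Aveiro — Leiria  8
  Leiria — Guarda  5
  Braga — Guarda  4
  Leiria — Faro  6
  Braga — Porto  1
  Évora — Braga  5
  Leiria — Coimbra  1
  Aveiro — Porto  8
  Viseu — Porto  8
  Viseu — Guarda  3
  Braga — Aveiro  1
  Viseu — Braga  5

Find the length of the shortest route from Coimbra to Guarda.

Some routes from Coimbra to Guarda:
Coimbra - Leiria - Viseu - Braga - Porto - Guarda: 1 + 1 + 5 + 1 + 6 = 14
Coimbra - Leiria - Guarda: 1 + 5 = 6
Coimbra - Leiria - Viseu - Braga - Guarda: 1 + 1 + 5 + 4 = 11
Coimbra - Leiria - Viseu - Guarda: 1 + 1 + 3 = 5
Coimbra - Leiria - Aveiro - Braga - Guarda: 1 + 8 + 1 + 4 = 14
The minimum is 5 mi.

5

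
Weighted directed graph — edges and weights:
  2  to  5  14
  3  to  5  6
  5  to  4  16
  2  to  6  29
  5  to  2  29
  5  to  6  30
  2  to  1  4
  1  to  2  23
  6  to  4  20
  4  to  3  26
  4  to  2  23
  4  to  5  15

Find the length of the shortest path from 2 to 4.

30

Paths from 2 to 4:
2-5-6-4: 14 + 30 + 20 = 64
2-5-4: 14 + 16 = 30
2-6-4: 29 + 20 = 49
The minimum is 30.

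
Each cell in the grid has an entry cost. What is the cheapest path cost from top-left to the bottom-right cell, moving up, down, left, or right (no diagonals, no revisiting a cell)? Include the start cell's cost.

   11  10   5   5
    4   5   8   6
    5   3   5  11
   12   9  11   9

48

Path r0c0 → r1c0 → r1c1 → r2c1 → r2c2 → r2c3 → r3c3: 11 + 4 + 5 + 3 + 5 + 11 + 9 = 48.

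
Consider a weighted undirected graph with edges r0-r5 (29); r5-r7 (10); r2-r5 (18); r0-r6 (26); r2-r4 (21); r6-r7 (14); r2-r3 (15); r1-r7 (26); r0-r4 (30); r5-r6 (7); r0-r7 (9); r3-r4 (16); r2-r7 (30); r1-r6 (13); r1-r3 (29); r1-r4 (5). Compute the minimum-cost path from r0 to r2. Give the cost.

37

Checking several routes:
r0 -> r4 -> r2: 30 + 21 = 51
r0 -> r7 -> r6 -> r5 -> r2: 9 + 14 + 7 + 18 = 48
r0 -> r6 -> r5 -> r2: 26 + 7 + 18 = 51
r0 -> r7 -> r5 -> r2: 9 + 10 + 18 = 37
r0 -> r5 -> r2: 29 + 18 = 47
r0 -> r7 -> r2: 9 + 30 = 39
Best route has total 37.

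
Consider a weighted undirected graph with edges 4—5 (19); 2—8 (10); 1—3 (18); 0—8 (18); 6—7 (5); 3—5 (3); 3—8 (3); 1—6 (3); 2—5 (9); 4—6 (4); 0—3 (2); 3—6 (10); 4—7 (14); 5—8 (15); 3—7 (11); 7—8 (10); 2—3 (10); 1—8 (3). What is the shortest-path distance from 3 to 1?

6

Checking several routes:
3 -> 1: 18
3 -> 7 -> 6 -> 1: 11 + 5 + 3 = 19
3 -> 6 -> 1: 10 + 3 = 13
3 -> 8 -> 7 -> 6 -> 1: 3 + 10 + 5 + 3 = 21
3 -> 5 -> 8 -> 1: 3 + 15 + 3 = 21
3 -> 8 -> 1: 3 + 3 = 6
Shortest: 6.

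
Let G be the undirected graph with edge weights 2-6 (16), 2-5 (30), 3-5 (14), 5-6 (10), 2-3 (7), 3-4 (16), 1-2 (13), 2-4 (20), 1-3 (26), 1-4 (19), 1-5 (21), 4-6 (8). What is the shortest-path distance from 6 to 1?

27

A few of the 6→1 routes:
6 - 2 - 1: 16 + 13 = 29
6 - 4 - 2 - 1: 8 + 20 + 13 = 41
6 - 4 - 1: 8 + 19 = 27
6 - 5 - 3 - 2 - 1: 10 + 14 + 7 + 13 = 44
6 - 4 - 3 - 2 - 1: 8 + 16 + 7 + 13 = 44
6 - 5 - 1: 10 + 21 = 31
The minimum is 27.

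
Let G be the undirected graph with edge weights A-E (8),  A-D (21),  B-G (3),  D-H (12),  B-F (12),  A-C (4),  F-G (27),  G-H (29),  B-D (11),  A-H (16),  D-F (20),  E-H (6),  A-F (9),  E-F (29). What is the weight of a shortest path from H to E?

6

Checking several routes:
H→D→B→F→A→E: 12 + 11 + 12 + 9 + 8 = 52
H→D→F→A→E: 12 + 20 + 9 + 8 = 49
H→D→A→E: 12 + 21 + 8 = 41
H→A→E: 16 + 8 = 24
H→E: 6
Shortest: 6.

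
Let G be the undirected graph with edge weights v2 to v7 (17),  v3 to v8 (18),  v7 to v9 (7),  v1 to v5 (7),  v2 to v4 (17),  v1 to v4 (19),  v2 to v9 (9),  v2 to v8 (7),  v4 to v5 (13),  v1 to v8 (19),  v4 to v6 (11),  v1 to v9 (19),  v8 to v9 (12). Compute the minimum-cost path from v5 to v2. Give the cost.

30

Some routes from v5 to v2:
v5 - v1 - v8 - v2: 7 + 19 + 7 = 33
v5 - v4 - v2: 13 + 17 = 30
v5 - v1 - v4 - v2: 7 + 19 + 17 = 43
v5 - v1 - v9 - v2: 7 + 19 + 9 = 35
The minimum is 30.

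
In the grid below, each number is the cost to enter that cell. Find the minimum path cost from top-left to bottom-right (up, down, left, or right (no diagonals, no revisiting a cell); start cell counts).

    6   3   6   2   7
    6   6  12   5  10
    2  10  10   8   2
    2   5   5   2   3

31

Best path: r0c0 r1c0 r2c0 r3c0 r3c1 r3c2 r3c3 r3c4
Cost: 6 + 6 + 2 + 2 + 5 + 5 + 2 + 3 = 31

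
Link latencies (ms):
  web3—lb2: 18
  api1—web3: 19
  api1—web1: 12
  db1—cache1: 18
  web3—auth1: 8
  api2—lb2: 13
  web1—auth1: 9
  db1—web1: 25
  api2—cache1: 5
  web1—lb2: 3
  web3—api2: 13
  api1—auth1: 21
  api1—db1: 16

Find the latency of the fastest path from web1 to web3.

17

Some routes from web1 to web3:
web1-api1-web3: 12 + 19 = 31
web1-auth1-web3: 9 + 8 = 17
web1-lb2-web3: 3 + 18 = 21
web1-lb2-api2-web3: 3 + 13 + 13 = 29
Best route has total 17 ms.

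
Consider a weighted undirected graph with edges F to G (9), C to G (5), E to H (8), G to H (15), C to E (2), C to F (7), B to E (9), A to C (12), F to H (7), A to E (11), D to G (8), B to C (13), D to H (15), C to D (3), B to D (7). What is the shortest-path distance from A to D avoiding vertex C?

27

Some routes from A to D avoiding C:
A→E→H→G→D: 11 + 8 + 15 + 8 = 42
A→E→H→D: 11 + 8 + 15 = 34
A→E→B→D: 11 + 9 + 7 = 27
Shortest: 27.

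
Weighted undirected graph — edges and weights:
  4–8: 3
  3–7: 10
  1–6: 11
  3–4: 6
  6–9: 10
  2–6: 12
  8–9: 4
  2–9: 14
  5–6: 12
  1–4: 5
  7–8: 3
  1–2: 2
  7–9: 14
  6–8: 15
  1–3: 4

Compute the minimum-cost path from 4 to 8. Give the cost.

3

A few of the 4→8 routes:
4 -> 3 -> 1 -> 2 -> 9 -> 8: 6 + 4 + 2 + 14 + 4 = 30
4 -> 1 -> 3 -> 7 -> 8: 5 + 4 + 10 + 3 = 22
4 -> 1 -> 6 -> 9 -> 8: 5 + 11 + 10 + 4 = 30
4 -> 1 -> 2 -> 9 -> 8: 5 + 2 + 14 + 4 = 25
4 -> 8: 3
4 -> 3 -> 7 -> 8: 6 + 10 + 3 = 19
Best route has total 3.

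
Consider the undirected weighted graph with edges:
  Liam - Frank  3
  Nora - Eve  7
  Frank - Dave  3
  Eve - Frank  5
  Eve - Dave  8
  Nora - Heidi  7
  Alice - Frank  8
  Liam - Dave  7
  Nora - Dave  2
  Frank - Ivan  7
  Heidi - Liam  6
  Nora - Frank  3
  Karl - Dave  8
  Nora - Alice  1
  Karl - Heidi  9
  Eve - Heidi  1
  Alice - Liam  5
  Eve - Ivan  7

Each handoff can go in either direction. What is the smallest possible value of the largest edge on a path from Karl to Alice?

8

Some routes from Karl to Alice:
Karl -> Dave -> Liam -> Heidi -> Nora -> Eve -> Frank -> Alice: max(8, 7, 6, 7, 7, 5, 8) = 8
Karl -> Dave -> Liam -> Heidi -> Nora -> Eve -> Ivan -> Frank -> Alice: max(8, 7, 6, 7, 7, 7, 7, 8) = 8
Karl -> Dave -> Liam -> Heidi -> Nora -> Alice: max(8, 7, 6, 7, 1) = 8
Karl -> Dave -> Liam -> Heidi -> Nora -> Frank -> Alice: max(8, 7, 6, 7, 3, 8) = 8
Smallest bottleneck: 8.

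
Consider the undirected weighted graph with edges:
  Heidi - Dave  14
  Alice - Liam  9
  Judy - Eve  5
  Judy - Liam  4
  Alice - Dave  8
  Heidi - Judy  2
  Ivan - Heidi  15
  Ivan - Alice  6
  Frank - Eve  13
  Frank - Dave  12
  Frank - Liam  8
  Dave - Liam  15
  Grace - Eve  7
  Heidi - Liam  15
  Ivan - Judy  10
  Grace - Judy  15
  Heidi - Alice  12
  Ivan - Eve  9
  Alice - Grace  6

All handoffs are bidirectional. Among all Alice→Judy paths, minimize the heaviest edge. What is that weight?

7

Checking several routes:
Alice -> Ivan -> Eve -> Judy: max(6, 9, 5) = 9
Alice -> Grace -> Eve -> Judy: max(6, 7, 5) = 7
Alice -> Liam -> Judy: max(9, 4) = 9
The minimum achievable maximum is 7.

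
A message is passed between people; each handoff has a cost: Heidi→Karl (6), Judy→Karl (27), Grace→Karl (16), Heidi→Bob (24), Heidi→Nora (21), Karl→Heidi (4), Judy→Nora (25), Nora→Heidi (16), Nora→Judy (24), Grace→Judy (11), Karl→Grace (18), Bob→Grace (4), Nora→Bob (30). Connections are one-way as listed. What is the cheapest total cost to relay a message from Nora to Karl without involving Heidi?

Candidate routes:
Nora-Bob-Grace-Judy-Karl: 30 + 4 + 11 + 27 = 72
Nora-Judy-Karl: 24 + 27 = 51
Nora-Bob-Grace-Karl: 30 + 4 + 16 = 50
The minimum is 50.

50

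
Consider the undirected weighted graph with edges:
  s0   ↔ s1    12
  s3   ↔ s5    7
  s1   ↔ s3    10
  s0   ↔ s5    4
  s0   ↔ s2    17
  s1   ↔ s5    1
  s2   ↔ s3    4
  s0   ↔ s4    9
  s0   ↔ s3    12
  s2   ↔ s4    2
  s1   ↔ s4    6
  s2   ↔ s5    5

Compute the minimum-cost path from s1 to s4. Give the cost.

6

A few of the s1→s4 routes:
s1 → s4: 6
s1 → s5 → s2 → s4: 1 + 5 + 2 = 8
s1 → s5 → s0 → s4: 1 + 4 + 9 = 14
s1 → s5 → s3 → s2 → s4: 1 + 7 + 4 + 2 = 14
Shortest: 6.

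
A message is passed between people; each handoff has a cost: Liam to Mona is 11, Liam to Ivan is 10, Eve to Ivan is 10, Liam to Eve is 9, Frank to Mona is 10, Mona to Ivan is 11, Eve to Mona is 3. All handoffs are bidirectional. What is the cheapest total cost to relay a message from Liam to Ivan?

10

Some routes from Liam to Ivan:
Liam → Mona → Ivan: 11 + 11 = 22
Liam → Eve → Ivan: 9 + 10 = 19
Liam → Ivan: 10
The minimum is 10.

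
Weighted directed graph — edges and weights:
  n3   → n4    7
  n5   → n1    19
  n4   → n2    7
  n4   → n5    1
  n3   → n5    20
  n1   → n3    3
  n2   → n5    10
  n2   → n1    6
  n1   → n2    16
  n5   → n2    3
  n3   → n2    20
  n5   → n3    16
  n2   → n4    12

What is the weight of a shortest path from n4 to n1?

10

Some routes from n4 to n1:
n4 → n5 → n2 → n1: 1 + 3 + 6 = 10
n4 → n5 → n1: 1 + 19 = 20
n4 → n2 → n1: 7 + 6 = 13
Best route has total 10.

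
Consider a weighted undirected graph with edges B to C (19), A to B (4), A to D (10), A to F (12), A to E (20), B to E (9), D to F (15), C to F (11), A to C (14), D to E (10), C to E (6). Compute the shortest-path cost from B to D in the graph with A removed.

Routes from B to D avoiding A:
B → E → C → F → D: 9 + 6 + 11 + 15 = 41
B → E → D: 9 + 10 = 19
B → C → F → D: 19 + 11 + 15 = 45
B → C → E → D: 19 + 6 + 10 = 35
Best route has total 19.

19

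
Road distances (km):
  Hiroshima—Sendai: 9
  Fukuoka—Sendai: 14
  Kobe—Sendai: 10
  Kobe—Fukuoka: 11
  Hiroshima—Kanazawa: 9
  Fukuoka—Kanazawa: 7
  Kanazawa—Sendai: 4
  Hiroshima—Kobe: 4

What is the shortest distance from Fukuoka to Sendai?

Checking several routes:
Fukuoka-Kobe-Sendai: 11 + 10 = 21
Fukuoka-Kobe-Hiroshima-Sendai: 11 + 4 + 9 = 24
Fukuoka-Kobe-Hiroshima-Kanazawa-Sendai: 11 + 4 + 9 + 4 = 28
Fukuoka-Kanazawa-Hiroshima-Sendai: 7 + 9 + 9 = 25
Fukuoka-Sendai: 14
Fukuoka-Kanazawa-Sendai: 7 + 4 = 11
Shortest: 11 km.

11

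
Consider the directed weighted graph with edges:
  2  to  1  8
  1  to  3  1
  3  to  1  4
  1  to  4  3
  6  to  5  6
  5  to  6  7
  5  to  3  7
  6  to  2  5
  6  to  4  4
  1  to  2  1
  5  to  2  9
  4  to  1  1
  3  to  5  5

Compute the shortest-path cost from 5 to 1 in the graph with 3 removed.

Routes from 5 to 1 avoiding 3:
5 - 6 - 4 - 1: 7 + 4 + 1 = 12
5 - 6 - 2 - 1: 7 + 5 + 8 = 20
5 - 2 - 1: 9 + 8 = 17
The minimum is 12.

12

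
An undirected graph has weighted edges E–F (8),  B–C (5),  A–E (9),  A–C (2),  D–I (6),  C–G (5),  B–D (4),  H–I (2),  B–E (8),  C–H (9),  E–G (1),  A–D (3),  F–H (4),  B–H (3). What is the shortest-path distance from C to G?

5

A few of the C→G routes:
C - B - H - F - E - G: 5 + 3 + 4 + 8 + 1 = 21
C - H - B - E - G: 9 + 3 + 8 + 1 = 21
C - A - D - B - E - G: 2 + 3 + 4 + 8 + 1 = 18
C - G: 5
C - B - E - G: 5 + 8 + 1 = 14
C - A - E - G: 2 + 9 + 1 = 12
Best route has total 5.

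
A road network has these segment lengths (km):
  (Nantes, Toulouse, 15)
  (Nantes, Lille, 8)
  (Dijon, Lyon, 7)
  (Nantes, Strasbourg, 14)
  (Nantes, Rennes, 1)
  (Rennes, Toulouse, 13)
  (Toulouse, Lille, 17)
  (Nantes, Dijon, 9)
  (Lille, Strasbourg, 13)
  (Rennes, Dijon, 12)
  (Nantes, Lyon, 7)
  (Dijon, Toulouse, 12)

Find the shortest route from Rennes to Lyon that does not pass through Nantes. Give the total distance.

19

Paths from Rennes to Lyon avoiding Nantes:
Rennes-Toulouse-Dijon-Lyon: 13 + 12 + 7 = 32
Rennes-Dijon-Lyon: 12 + 7 = 19
The minimum is 19 km.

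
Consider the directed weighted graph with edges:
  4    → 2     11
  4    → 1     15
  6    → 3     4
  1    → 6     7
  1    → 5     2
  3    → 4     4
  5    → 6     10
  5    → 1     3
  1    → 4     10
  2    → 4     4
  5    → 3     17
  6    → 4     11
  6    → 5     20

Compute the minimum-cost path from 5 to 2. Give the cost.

Checking several routes:
5→6→4→2: 10 + 11 + 11 = 32
5→6→3→4→2: 10 + 4 + 4 + 11 = 29
5→1→6→3→4→2: 3 + 7 + 4 + 4 + 11 = 29
5→1→4→2: 3 + 10 + 11 = 24
The minimum is 24.

24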